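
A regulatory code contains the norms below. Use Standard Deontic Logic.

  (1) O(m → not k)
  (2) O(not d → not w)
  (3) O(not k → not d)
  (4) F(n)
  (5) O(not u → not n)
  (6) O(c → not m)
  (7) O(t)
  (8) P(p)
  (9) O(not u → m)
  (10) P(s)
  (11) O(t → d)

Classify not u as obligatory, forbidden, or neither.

Forbidden

Premise 7 states O(t) outright.
From O(t) and premise 11, O(t → d), we obtain O(d).
Premise 3 is O(not k → not d); contrapositively O(d → k). Since O(d) holds, K gives O(k).
Premise 1, O(m → not k), contraposes to O(k → not m); with O(k) we get O(not m).
Premise 9, O(not u → m), contraposes to O(not m → u); with O(not m) we get O(u).
Premises 2, 4, 5, 6, 8, 10 do not contribute to this derivation.
Thus O(u), which is F(not u): not u is forbidden.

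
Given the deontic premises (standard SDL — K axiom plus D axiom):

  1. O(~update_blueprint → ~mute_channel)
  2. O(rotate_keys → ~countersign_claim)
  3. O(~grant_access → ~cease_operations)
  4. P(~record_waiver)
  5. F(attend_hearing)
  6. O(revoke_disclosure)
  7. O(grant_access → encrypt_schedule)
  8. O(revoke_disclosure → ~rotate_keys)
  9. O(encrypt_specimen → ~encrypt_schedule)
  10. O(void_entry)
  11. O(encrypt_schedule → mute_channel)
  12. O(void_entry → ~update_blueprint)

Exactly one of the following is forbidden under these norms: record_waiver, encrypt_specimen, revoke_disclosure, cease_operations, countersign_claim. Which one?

Premise 10 states O(void_entry) outright.
Applying K to premise 12 (O(void_entry → ~update_blueprint)) and O(void_entry) yields O(~update_blueprint).
With premise 1, O(~update_blueprint → ~mute_channel), the K-axiom yields O(~mute_channel).
The contrapositive of premise 11 (O(encrypt_schedule → mute_channel)) is O(~mute_channel → ~encrypt_schedule), and O(~mute_channel) is already established, so O(~encrypt_schedule).
The contrapositive of premise 7 (O(grant_access → encrypt_schedule)) is O(~encrypt_schedule → ~grant_access), and O(~encrypt_schedule) is already established, so O(~grant_access).
With premise 3, O(~grant_access → ~cease_operations), the K-axiom yields O(~cease_operations).
So O(~cease_operations) holds, i.e. cease_operations is forbidden. None of the other listed options is forbidden under the premises.

cease_operations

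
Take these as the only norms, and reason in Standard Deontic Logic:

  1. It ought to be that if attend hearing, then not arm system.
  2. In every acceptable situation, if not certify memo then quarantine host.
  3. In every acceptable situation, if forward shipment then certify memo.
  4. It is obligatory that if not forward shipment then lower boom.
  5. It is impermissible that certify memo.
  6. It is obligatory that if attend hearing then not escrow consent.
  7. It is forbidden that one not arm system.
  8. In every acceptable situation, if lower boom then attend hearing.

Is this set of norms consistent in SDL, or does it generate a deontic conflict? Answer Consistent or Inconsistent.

Inconsistent

F(¬arm_system) at premise 7 means O(arm_system).
Premise 1, O(attend_hearing → ¬arm_system), contraposes to O(arm_system → ¬attend_hearing); with O(arm_system) we get O(¬attend_hearing).
Premise 8 is O(lower_boom → attend_hearing); contrapositively O(¬attend_hearing → ¬lower_boom). Since O(¬attend_hearing) holds, K gives O(¬lower_boom).
Premise 4 is O(¬forward_shipment → lower_boom); contrapositively O(¬lower_boom → forward_shipment). Since O(¬lower_boom) holds, K gives O(forward_shipment).
With premise 3, O(forward_shipment → certify_memo), the K-axiom yields O(certify_memo).
But premise 5, F(certify_memo), means O(¬certify_memo).
We now have both O(certify_memo) and O(¬certify_memo) — certify_memo is simultaneously obligatory and forbidden, violating the D-axiom.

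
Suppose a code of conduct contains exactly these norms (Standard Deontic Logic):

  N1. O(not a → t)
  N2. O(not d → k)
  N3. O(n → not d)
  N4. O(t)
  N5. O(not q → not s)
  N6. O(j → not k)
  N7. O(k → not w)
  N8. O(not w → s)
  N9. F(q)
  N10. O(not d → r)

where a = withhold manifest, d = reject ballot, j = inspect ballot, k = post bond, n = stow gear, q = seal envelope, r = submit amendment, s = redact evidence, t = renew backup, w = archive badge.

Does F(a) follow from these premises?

Premise 1 is O(not a → t); even if O(t) held, inferring O(not a) would be affirming the consequent — invalid.
No other premise forces O(not a). An ideal world satisfying every premise can still have a true, so F(a) is not derivable.

No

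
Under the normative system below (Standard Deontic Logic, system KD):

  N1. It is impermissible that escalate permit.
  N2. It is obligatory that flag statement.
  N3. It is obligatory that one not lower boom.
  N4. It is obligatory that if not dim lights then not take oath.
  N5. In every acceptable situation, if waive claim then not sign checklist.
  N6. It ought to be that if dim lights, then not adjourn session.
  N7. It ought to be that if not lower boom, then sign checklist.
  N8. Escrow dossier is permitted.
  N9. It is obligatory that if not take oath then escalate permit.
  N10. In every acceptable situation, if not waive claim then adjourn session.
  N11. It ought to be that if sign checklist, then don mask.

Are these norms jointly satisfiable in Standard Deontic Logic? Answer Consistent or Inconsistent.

F(escalate_permit) at premise 1 means O(¬escalate_permit).
The contrapositive of premise 9 (O(¬take_oath → escalate_permit)) is O(¬escalate_permit → take_oath), and O(¬escalate_permit) is already established, so O(take_oath).
Premise 4 is O(¬dim_lights → ¬take_oath); contrapositively O(take_oath → dim_lights). Since O(take_oath) holds, K gives O(dim_lights).
Applying K to premise 6 (O(dim_lights → ¬adjourn_session)) and O(dim_lights) yields O(¬adjourn_session).
Premise 10 is O(¬waive_claim → adjourn_session); contrapositively O(¬adjourn_session → waive_claim). Since O(¬adjourn_session) holds, K gives O(waive_claim).
From O(waive_claim) and premise 5, O(waive_claim → ¬sign_checklist), we obtain O(¬sign_checklist).
Premise 7 is O(¬lower_boom → sign_checklist); contrapositively O(¬sign_checklist → lower_boom). Since O(¬sign_checklist) holds, K gives O(lower_boom).
However, premise 3 gives O(¬lower_boom).
We now have both O(lower_boom) and O(¬lower_boom) — lower_boom is simultaneously obligatory and forbidden, violating the D-axiom.

Inconsistent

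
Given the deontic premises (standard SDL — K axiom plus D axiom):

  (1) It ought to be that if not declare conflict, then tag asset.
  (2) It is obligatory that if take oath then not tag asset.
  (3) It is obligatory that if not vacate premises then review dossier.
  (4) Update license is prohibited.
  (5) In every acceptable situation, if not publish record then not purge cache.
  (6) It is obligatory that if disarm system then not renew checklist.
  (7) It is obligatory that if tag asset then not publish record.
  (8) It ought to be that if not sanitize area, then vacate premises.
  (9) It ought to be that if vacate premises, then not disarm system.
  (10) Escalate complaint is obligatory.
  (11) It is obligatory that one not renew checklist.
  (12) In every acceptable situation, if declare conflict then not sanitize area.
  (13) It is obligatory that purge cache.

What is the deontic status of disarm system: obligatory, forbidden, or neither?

Premise 13 states O(purge_cache) outright.
The contrapositive of premise 5 (O(¬publish_record → ¬purge_cache)) is O(purge_cache → publish_record), and O(purge_cache) is already established, so O(publish_record).
Premise 7, O(tag_asset → ¬publish_record), contraposes to O(publish_record → ¬tag_asset); with O(publish_record) we get O(¬tag_asset).
Premise 1, O(¬declare_conflict → tag_asset), contraposes to O(¬tag_asset → declare_conflict); with O(¬tag_asset) we get O(declare_conflict).
Applying K to premise 12 (O(declare_conflict → ¬sanitize_area)) and O(declare_conflict) yields O(¬sanitize_area).
Applying K to premise 8 (O(¬sanitize_area → vacate_premises)) and O(¬sanitize_area) yields O(vacate_premises).
Premise 9 is O(vacate_premises → ¬disarm_system); since O(vacate_premises), deontic closure gives O(¬disarm_system).
Premises 2, 3, 4, 6, 10, 11 do not contribute to this derivation.
Thus O(¬disarm_system), which is F(disarm_system): disarm_system is forbidden.

Forbidden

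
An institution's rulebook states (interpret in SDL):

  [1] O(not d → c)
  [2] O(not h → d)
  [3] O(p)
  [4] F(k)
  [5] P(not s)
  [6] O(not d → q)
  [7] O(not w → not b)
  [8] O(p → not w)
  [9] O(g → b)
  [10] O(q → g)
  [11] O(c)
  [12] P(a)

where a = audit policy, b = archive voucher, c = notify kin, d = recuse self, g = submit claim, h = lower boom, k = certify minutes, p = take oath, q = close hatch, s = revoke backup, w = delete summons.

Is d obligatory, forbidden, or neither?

Premise 3 gives O(p).
With premise 8, O(p → not w), the K-axiom yields O(not w).
From O(not w) and premise 7, O(not w → not b), we obtain O(not b).
Premise 9 is O(g → b); contrapositively O(not b → not g). Since O(not b) holds, K gives O(not g).
Premise 10 is O(q → g); contrapositively O(not g → not q). Since O(not g) holds, K gives O(not q).
Premise 6, O(not d → q), contraposes to O(not q → d); with O(not q) we get O(d).
Premises 1, 2, 4, 5, 11, 12 do not contribute to this derivation.
Hence d is obligatory.

Obligatory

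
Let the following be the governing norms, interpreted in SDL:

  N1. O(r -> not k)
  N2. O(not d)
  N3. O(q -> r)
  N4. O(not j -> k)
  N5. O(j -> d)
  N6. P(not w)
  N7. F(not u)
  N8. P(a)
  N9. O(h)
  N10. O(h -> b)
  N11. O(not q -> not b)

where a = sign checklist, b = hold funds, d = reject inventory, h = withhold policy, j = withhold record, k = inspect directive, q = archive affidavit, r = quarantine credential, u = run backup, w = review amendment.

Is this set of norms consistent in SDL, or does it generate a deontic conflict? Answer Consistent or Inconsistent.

Inconsistent

Premise 9 gives O(h).
Applying K to premise 10 (O(h -> b)) and O(h) yields O(b).
The contrapositive of premise 11 (O(not q -> not b)) is O(b -> q), and O(b) is already established, so O(q).
Premise 3 is O(q -> r); since O(q), deontic closure gives O(r).
From O(r) and premise 1, O(r -> not k), we obtain O(not k).
Premise 4, O(not j -> k), contraposes to O(not k -> j); with O(not k) we get O(j).
Premise 5 is O(j -> d); since O(j), deontic closure gives O(d).
However, premise 2 gives O(not d).
We now have both O(d) and O(not d) — d is simultaneously obligatory and forbidden, violating the D-axiom.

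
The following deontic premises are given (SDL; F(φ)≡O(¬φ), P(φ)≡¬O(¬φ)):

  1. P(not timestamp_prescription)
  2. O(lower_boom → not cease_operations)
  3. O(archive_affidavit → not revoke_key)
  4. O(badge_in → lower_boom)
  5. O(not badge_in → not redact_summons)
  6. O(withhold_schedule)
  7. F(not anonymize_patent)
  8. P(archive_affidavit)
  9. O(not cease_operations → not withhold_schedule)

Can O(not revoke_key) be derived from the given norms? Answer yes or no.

No

Premise 3 is O(archive_affidavit → not revoke_key), but O(archive_affidavit) is not derivable from the premises (the permission P(archive_affidavit) asserts only not O(not archive_affidavit), not O(archive_affidavit)), so it does not yield O(not revoke_key).
No other premise forces O(not revoke_key). An ideal world satisfying every premise can still have not revoke_key false, so O(not revoke_key) is not derivable.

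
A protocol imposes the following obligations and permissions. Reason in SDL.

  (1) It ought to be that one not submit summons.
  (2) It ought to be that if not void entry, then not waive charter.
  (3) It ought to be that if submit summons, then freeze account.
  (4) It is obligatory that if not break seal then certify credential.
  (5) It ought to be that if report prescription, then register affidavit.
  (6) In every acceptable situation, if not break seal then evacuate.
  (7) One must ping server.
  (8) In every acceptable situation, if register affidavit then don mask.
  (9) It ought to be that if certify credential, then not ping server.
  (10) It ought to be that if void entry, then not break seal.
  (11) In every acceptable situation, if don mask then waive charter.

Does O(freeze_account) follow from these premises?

Premise 3 is O(submit_summons → freeze_account), but O(submit_summons) is not derivable from the premises, so it does not yield O(freeze_account).
No other premise forces O(freeze_account). An ideal world satisfying every premise can still have freeze_account false, so O(freeze_account) is not derivable.

No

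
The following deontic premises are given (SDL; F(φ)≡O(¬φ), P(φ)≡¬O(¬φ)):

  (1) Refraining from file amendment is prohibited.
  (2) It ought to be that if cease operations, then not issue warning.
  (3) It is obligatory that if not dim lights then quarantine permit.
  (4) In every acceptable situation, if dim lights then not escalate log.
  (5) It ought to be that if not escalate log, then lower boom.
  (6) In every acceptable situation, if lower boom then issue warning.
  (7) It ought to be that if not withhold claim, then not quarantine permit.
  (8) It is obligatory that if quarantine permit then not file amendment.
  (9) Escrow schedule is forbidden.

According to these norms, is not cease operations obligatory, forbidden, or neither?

F(¬file_amendment) at premise 1 means O(file_amendment).
The contrapositive of premise 8 (O(quarantine_permit → ¬file_amendment)) is O(file_amendment → ¬quarantine_permit), and O(file_amendment) is already established, so O(¬quarantine_permit).
Premise 3 is O(¬dim_lights → quarantine_permit); contrapositively O(¬quarantine_permit → dim_lights). Since O(¬quarantine_permit) holds, K gives O(dim_lights).
Premise 4 is O(dim_lights → ¬escalate_log); since O(dim_lights), deontic closure gives O(¬escalate_log).
From O(¬escalate_log) and premise 5, O(¬escalate_log → lower_boom), we obtain O(lower_boom).
Premise 6 is O(lower_boom → issue_warning); since O(lower_boom), deontic closure gives O(issue_warning).
Premise 2 is O(cease_operations → ¬issue_warning); contrapositively O(issue_warning → ¬cease_operations). Since O(issue_warning) holds, K gives O(¬cease_operations).
Premises 7, 9 do not contribute to this derivation.
Hence ¬cease_operations is obligatory.

Obligatory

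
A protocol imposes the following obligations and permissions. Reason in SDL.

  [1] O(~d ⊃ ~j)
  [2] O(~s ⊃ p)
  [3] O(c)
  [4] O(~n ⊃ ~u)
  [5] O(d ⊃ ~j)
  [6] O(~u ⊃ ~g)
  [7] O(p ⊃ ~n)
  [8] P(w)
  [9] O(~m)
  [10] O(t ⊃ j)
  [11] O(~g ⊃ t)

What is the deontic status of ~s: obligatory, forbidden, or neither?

Premises 1 and 5 are O(~d ⊃ ~j) and O(d ⊃ ~j); every ideal world satisfies ~d or d, so in either case ~j holds — hence O(~j).
The contrapositive of premise 10 (O(t ⊃ j)) is O(~j ⊃ ~t), and O(~j) is already established, so O(~t).
Premise 11, O(~g ⊃ t), contraposes to O(~t ⊃ g); with O(~t) we get O(g).
Premise 6, O(~u ⊃ ~g), contraposes to O(g ⊃ u); with O(g) we get O(u).
The contrapositive of premise 4 (O(~n ⊃ ~u)) is O(u ⊃ n), and O(u) is already established, so O(n).
Premise 7 is O(p ⊃ ~n); contrapositively O(n ⊃ ~p). Since O(n) holds, K gives O(~p).
The contrapositive of premise 2 (O(~s ⊃ p)) is O(~p ⊃ s), and O(~p) is already established, so O(s).
Premises 3, 8, 9 do not contribute to this derivation.
Thus O(s), which is F(~s): ~s is forbidden.

Forbidden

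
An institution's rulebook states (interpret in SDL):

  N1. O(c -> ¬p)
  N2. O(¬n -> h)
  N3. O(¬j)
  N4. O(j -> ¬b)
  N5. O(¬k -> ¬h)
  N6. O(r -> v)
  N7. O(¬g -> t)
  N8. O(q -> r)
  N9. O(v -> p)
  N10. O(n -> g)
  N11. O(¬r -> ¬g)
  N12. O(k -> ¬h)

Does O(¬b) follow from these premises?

No

Premise 4 is O(j -> ¬b), but O(j) is not derivable from the premises, so it does not yield O(¬b).
No other premise forces O(¬b). An ideal world satisfying every premise can still have ¬b false, so O(¬b) is not derivable.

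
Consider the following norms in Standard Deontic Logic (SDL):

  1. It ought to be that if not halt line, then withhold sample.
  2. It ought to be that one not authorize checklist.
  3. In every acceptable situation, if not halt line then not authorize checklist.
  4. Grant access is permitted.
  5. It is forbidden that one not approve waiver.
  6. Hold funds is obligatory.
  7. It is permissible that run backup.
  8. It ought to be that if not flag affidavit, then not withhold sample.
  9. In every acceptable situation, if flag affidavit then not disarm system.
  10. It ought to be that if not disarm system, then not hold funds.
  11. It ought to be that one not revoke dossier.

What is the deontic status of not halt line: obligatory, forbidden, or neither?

Premise 6 states O(hold_funds) outright.
Premise 10 is O(¬disarm_system → ¬hold_funds); contrapositively O(hold_funds → disarm_system). Since O(hold_funds) holds, K gives O(disarm_system).
The contrapositive of premise 9 (O(flag_affidavit → ¬disarm_system)) is O(disarm_system → ¬flag_affidavit), and O(disarm_system) is already established, so O(¬flag_affidavit).
From O(¬flag_affidavit) and premise 8, O(¬flag_affidavit → ¬withhold_sample), we obtain O(¬withhold_sample).
Premise 1 is O(¬halt_line → withhold_sample); contrapositively O(¬withhold_sample → halt_line). Since O(¬withhold_sample) holds, K gives O(halt_line).
Premises 2, 3, 4, 5, 7, 11 do not contribute to this derivation.
Thus O(halt_line), which is F(¬halt_line): ¬halt_line is forbidden.

Forbidden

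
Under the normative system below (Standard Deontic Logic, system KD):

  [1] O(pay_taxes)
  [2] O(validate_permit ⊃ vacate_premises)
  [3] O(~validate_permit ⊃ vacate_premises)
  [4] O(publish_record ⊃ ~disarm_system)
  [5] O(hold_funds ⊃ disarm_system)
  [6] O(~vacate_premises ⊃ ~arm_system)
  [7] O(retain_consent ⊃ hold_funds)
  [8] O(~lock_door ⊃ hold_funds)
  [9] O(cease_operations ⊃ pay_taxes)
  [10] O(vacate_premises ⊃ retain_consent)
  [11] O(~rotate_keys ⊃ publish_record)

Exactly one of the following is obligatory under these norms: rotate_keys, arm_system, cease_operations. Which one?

rotate_keys

Premises 3 and 2 cover both cases: O(~validate_permit ⊃ vacate_premises) and O(validate_permit ⊃ vacate_premises). Since ~validate_permit ∨ validate_permit is a tautology, O(vacate_premises) follows.
With premise 10, O(vacate_premises ⊃ retain_consent), the K-axiom yields O(retain_consent).
Premise 7 is O(retain_consent ⊃ hold_funds); since O(retain_consent), deontic closure gives O(hold_funds).
From O(hold_funds) and premise 5, O(hold_funds ⊃ disarm_system), we obtain O(disarm_system).
The contrapositive of premise 4 (O(publish_record ⊃ ~disarm_system)) is O(disarm_system ⊃ ~publish_record), and O(disarm_system) is already established, so O(~publish_record).
Premise 11, O(~rotate_keys ⊃ publish_record), contraposes to O(~publish_record ⊃ rotate_keys); with O(~publish_record) we get O(rotate_keys).
So O(rotate_keys) holds — rotate_keys is obligatory. None of the other listed options is made obligatory by any chain of premises.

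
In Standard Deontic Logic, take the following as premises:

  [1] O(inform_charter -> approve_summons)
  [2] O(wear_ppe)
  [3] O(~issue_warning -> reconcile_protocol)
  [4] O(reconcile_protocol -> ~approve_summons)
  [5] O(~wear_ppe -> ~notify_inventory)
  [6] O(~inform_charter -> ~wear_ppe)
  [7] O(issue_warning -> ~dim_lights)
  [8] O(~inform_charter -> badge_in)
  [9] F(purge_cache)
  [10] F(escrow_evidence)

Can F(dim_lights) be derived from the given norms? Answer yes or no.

Premise 2 states O(wear_ppe) outright.
Premise 6 is O(~inform_charter -> ~wear_ppe); contrapositively O(wear_ppe -> inform_charter). Since O(wear_ppe) holds, K gives O(inform_charter).
With premise 1, O(inform_charter -> approve_summons), the K-axiom yields O(approve_summons).
The contrapositive of premise 4 (O(reconcile_protocol -> ~approve_summons)) is O(approve_summons -> ~reconcile_protocol), and O(approve_summons) is already established, so O(~reconcile_protocol).
Premise 3, O(~issue_warning -> reconcile_protocol), contraposes to O(~reconcile_protocol -> issue_warning); with O(~reconcile_protocol) we get O(issue_warning).
Premise 7 is O(issue_warning -> ~dim_lights); since O(issue_warning), deontic closure gives O(~dim_lights).
Premises 5, 8, 9, 10 do not contribute to this derivation.
So O(~dim_lights) holds, i.e. F(dim_lights). The claim follows.

Yes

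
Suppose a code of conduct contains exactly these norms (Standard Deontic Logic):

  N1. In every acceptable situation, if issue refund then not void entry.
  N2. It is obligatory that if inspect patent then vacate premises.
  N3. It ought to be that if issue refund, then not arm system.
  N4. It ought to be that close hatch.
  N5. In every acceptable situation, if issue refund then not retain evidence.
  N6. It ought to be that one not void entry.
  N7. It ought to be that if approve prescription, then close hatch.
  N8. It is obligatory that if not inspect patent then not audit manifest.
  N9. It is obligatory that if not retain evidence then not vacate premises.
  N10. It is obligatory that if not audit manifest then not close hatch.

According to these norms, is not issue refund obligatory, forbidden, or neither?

Premise 4 gives O(close_hatch).
The contrapositive of premise 10 (O(¬audit_manifest → ¬close_hatch)) is O(close_hatch → audit_manifest), and O(close_hatch) is already established, so O(audit_manifest).
The contrapositive of premise 8 (O(¬inspect_patent → ¬audit_manifest)) is O(audit_manifest → inspect_patent), and O(audit_manifest) is already established, so O(inspect_patent).
From O(inspect_patent) and premise 2, O(inspect_patent → vacate_premises), we obtain O(vacate_premises).
Premise 9, O(¬retain_evidence → ¬vacate_premises), contraposes to O(vacate_premises → retain_evidence); with O(vacate_premises) we get O(retain_evidence).
The contrapositive of premise 5 (O(issue_refund → ¬retain_evidence)) is O(retain_evidence → ¬issue_refund), and O(retain_evidence) is already established, so O(¬issue_refund).
Premises 1, 3, 6, 7 do not contribute to this derivation.
Hence ¬issue_refund is obligatory.

Obligatory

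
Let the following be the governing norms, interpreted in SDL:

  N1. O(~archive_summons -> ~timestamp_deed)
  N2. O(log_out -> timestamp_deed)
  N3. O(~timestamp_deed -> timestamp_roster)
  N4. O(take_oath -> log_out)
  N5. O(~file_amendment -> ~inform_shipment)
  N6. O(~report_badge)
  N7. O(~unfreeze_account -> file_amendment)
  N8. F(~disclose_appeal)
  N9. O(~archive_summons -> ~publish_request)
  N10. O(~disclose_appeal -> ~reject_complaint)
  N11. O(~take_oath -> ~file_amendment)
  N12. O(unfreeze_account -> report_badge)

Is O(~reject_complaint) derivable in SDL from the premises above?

Premise 10 is O(~disclose_appeal -> ~reject_complaint), but O(~disclose_appeal) is not derivable from the premises, so it does not yield O(~reject_complaint).
No other premise forces O(~reject_complaint). An ideal world satisfying every premise can still have ~reject_complaint false, so O(~reject_complaint) is not derivable.

No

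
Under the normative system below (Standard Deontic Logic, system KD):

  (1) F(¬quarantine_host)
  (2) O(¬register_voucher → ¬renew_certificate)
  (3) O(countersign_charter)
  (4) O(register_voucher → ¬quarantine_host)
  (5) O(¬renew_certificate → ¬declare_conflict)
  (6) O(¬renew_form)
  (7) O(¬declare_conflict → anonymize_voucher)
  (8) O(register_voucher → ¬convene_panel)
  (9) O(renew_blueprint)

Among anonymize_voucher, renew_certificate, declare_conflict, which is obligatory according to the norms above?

F(¬quarantine_host) at premise 1 means O(quarantine_host).
Premise 4, O(register_voucher → ¬quarantine_host), contraposes to O(quarantine_host → ¬register_voucher); with O(quarantine_host) we get O(¬register_voucher).
Premise 2 is O(¬register_voucher → ¬renew_certificate); since O(¬register_voucher), deontic closure gives O(¬renew_certificate).
With premise 5, O(¬renew_certificate → ¬declare_conflict), the K-axiom yields O(¬declare_conflict).
With premise 7, O(¬declare_conflict → anonymize_voucher), the K-axiom yields O(anonymize_voucher).
So O(anonymize_voucher) holds — anonymize_voucher is obligatory. None of the other listed options is made obligatory by any chain of premises.

anonymize_voucher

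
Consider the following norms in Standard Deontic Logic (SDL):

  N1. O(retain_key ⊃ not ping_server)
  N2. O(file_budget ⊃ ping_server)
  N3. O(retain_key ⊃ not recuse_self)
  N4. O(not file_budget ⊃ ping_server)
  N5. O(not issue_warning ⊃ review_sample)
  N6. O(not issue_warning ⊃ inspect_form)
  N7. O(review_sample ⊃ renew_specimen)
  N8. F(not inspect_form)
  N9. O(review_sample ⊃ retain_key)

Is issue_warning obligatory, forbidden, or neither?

By case analysis on file_budget: premise 2 gives O(file_budget ⊃ ping_server) and premise 4 gives O(not file_budget ⊃ ping_server), so O(ping_server) either way.
The contrapositive of premise 1 (O(retain_key ⊃ not ping_server)) is O(ping_server ⊃ not retain_key), and O(ping_server) is already established, so O(not retain_key).
Premise 9, O(review_sample ⊃ retain_key), contraposes to O(not retain_key ⊃ not review_sample); with O(not retain_key) we get O(not review_sample).
The contrapositive of premise 5 (O(not issue_warning ⊃ review_sample)) is O(not review_sample ⊃ issue_warning), and O(not review_sample) is already established, so O(issue_warning).
Premises 3, 6, 7, 8 do not contribute to this derivation.
Hence issue_warning is obligatory.

Obligatory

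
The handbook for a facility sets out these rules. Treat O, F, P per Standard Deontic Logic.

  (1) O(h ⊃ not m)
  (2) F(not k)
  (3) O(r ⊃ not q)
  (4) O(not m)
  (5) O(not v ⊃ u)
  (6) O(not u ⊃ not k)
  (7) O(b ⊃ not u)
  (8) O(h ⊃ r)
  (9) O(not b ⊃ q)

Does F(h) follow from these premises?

Yes

Premise 2, F(not k), is equivalent to O(k).
The contrapositive of premise 6 (O(not u ⊃ not k)) is O(k ⊃ u), and O(k) is already established, so O(u).
Premise 7 is O(b ⊃ not u); contrapositively O(u ⊃ not b). Since O(u) holds, K gives O(not b).
Applying K to premise 9 (O(not b ⊃ q)) and O(not b) yields O(q).
The contrapositive of premise 3 (O(r ⊃ not q)) is O(q ⊃ not r), and O(q) is already established, so O(not r).
The contrapositive of premise 8 (O(h ⊃ r)) is O(not r ⊃ not h), and O(not r) is already established, so O(not h).
Premises 1, 4, 5 do not contribute to this derivation.
So O(not h) holds, i.e. F(h). The claim follows.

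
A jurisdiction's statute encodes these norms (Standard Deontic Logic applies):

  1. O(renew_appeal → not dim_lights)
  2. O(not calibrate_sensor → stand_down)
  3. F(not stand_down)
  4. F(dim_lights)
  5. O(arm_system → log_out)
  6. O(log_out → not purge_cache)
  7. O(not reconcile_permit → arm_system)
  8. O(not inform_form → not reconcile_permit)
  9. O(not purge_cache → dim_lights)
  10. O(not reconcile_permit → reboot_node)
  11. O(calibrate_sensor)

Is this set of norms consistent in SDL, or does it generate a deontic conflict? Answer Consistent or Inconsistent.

Consistent

Premise 2 is O(not calibrate_sensor → stand_down); even if O(stand_down) held, inferring O(not calibrate_sensor) would be affirming the consequent — invalid.
So O(not calibrate_sensor) is not derivable, and the apparent clash with O(calibrate_sensor) does not arise.
A world satisfying every obligation exists (e.g. arm_system=false, calibrate_sensor=true, dim_lights=false, inform_form=true, log_out=false, purge_cache=true, reboot_node=false, reconcile_permit=true, renew_appeal=false, stand_down=true); no atom is both obligatory and forbidden, so the set is consistent.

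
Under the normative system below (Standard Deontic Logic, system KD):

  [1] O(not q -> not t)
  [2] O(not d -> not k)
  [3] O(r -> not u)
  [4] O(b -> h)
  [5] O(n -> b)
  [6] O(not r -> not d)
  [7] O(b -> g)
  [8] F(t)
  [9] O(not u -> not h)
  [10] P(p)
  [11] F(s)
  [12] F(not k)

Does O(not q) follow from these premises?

No

Premise 1 is O(not q -> not t); even if O(not t) held, inferring O(not q) would be affirming the consequent — invalid.
No other premise forces O(not q). An ideal world satisfying every premise can still have not q false, so O(not q) is not derivable.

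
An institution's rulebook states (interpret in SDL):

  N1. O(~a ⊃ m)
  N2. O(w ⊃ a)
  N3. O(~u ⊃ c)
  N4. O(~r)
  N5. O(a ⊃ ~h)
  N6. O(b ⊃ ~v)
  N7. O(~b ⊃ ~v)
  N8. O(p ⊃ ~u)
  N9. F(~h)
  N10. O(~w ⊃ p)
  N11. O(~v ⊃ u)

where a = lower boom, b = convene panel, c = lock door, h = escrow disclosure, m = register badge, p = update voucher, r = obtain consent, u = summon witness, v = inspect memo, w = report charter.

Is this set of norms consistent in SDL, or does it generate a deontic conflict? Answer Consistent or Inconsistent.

Inconsistent

By case analysis on b: premise 6 gives O(b ⊃ ~v) and premise 7 gives O(~b ⊃ ~v), so O(~v) either way.
With premise 11, O(~v ⊃ u), the K-axiom yields O(u).
Premise 8, O(p ⊃ ~u), contraposes to O(u ⊃ ~p); with O(u) we get O(~p).
Premise 10, O(~w ⊃ p), contraposes to O(~p ⊃ w); with O(~p) we get O(w).
From O(w) and premise 2, O(w ⊃ a), we obtain O(a).
Applying K to premise 5 (O(a ⊃ ~h)) and O(a) yields O(~h).
However, F(~h) at premise 9 amounts to O(h).
We now have both O(~h) and O(h) — h is simultaneously obligatory and forbidden, violating the D-axiom.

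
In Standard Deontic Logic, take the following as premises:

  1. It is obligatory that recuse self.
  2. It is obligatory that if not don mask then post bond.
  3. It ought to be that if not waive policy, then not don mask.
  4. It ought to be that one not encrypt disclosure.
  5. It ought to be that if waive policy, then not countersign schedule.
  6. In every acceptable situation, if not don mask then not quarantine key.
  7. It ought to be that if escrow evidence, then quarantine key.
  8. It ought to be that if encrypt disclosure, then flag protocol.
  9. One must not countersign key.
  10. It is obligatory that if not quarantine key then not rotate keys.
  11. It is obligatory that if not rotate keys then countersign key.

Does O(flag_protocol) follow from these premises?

Premise 8 is O(encrypt_disclosure → flag_protocol), but O(encrypt_disclosure) is not derivable from the premises, so it does not yield O(flag_protocol).
No other premise forces O(flag_protocol). An ideal world satisfying every premise can still have flag_protocol false, so O(flag_protocol) is not derivable.

No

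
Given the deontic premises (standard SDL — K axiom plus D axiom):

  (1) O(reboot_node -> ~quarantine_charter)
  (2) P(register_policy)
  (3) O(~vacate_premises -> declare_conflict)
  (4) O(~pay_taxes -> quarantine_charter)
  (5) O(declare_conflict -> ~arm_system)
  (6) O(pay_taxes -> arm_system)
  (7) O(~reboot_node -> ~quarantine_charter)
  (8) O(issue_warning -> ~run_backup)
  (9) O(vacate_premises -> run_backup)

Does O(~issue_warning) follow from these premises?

By case analysis on ~reboot_node: premise 7 gives O(~reboot_node -> ~quarantine_charter) and premise 1 gives O(reboot_node -> ~quarantine_charter), so O(~quarantine_charter) either way.
The contrapositive of premise 4 (O(~pay_taxes -> quarantine_charter)) is O(~quarantine_charter -> pay_taxes), and O(~quarantine_charter) is already established, so O(pay_taxes).
From O(pay_taxes) and premise 6, O(pay_taxes -> arm_system), we obtain O(arm_system).
The contrapositive of premise 5 (O(declare_conflict -> ~arm_system)) is O(arm_system -> ~declare_conflict), and O(arm_system) is already established, so O(~declare_conflict).
The contrapositive of premise 3 (O(~vacate_premises -> declare_conflict)) is O(~declare_conflict -> vacate_premises), and O(~declare_conflict) is already established, so O(vacate_premises).
Applying K to premise 9 (O(vacate_premises -> run_backup)) and O(vacate_premises) yields O(run_backup).
Premise 8, O(issue_warning -> ~run_backup), contraposes to O(run_backup -> ~issue_warning); with O(run_backup) we get O(~issue_warning).
Premise 2 does not contribute to this derivation.
So O(~issue_warning) follows.

Yes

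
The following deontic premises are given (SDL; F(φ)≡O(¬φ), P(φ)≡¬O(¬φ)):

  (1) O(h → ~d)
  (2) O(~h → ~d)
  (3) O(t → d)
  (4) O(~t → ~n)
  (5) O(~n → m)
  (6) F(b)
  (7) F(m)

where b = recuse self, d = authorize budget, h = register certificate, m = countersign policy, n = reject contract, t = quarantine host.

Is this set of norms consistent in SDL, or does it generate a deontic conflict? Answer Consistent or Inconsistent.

By case analysis on ~h: premise 2 gives O(~h → ~d) and premise 1 gives O(h → ~d), so O(~d) either way.
The contrapositive of premise 3 (O(t → d)) is O(~d → ~t), and O(~d) is already established, so O(~t).
Premise 4 is O(~t → ~n); since O(~t), deontic closure gives O(~n).
Applying K to premise 5 (O(~n → m)) and O(~n) yields O(m).
But premise 7, F(m), means O(~m).
We now have both O(m) and O(~m) — m is simultaneously obligatory and forbidden, violating the D-axiom.

Inconsistent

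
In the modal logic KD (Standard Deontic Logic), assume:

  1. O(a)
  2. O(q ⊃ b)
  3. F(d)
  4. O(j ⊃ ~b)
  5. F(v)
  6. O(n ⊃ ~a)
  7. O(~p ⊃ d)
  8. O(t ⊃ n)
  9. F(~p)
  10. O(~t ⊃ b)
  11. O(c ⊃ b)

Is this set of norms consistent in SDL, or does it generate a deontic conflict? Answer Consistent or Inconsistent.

Premise 7 is O(~p ⊃ d), but O(~p) is not derivable from the premises, so it does not yield O(d).
So O(d) is not derivable, and the apparent clash with O(~d) does not arise.
A world satisfying every obligation exists (e.g. a=true, b=true, c=false, d=false, j=false, n=false, p=true, q=false, t=false, v=false); no atom is both obligatory and forbidden, so the set is consistent.

Consistent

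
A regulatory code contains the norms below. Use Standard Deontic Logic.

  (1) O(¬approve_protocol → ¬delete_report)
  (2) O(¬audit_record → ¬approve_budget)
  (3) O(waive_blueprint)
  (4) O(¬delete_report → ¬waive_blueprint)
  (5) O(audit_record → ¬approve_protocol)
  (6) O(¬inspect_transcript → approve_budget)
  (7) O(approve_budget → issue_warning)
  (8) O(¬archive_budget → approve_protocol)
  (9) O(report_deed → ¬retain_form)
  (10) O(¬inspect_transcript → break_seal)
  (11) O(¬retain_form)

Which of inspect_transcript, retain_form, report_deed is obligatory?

inspect_transcript

From premise 3 we have O(waive_blueprint).
Premise 4 is O(¬delete_report → ¬waive_blueprint); contrapositively O(waive_blueprint → delete_report). Since O(waive_blueprint) holds, K gives O(delete_report).
Premise 1, O(¬approve_protocol → ¬delete_report), contraposes to O(delete_report → approve_protocol); with O(delete_report) we get O(approve_protocol).
Premise 5, O(audit_record → ¬approve_protocol), contraposes to O(approve_protocol → ¬audit_record); with O(approve_protocol) we get O(¬audit_record).
With premise 2, O(¬audit_record → ¬approve_budget), the K-axiom yields O(¬approve_budget).
Premise 6 is O(¬inspect_transcript → approve_budget); contrapositively O(¬approve_budget → inspect_transcript). Since O(¬approve_budget) holds, K gives O(inspect_transcript).
So O(inspect_transcript) holds — inspect_transcript is obligatory. None of the other listed options is made obligatory by any chain of premises.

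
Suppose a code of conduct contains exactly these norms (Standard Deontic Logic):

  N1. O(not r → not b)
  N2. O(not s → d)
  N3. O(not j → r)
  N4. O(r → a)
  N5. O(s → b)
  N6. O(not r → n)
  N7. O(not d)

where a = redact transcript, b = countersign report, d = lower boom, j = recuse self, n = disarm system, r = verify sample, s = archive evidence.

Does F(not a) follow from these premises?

Yes

Premise 7 states O(not d) outright.
Premise 2, O(not s → d), contraposes to O(not d → s); with O(not d) we get O(s).
Premise 5 is O(s → b); since O(s), deontic closure gives O(b).
Premise 1, O(not r → not b), contraposes to O(b → r); with O(b) we get O(r).
Applying K to premise 4 (O(r → a)) and O(r) yields O(a).
Premises 3, 6 do not contribute to this derivation.
So O(a) holds, i.e. F(not a). The claim follows.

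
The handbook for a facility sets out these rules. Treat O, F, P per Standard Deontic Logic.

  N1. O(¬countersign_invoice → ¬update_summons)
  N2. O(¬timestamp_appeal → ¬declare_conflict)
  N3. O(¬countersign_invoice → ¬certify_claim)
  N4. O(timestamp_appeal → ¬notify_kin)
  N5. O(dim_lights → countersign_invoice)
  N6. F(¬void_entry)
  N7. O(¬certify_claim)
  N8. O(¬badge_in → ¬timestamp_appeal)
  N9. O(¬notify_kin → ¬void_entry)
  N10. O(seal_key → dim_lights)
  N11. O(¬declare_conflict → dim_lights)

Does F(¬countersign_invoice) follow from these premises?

Yes

F(¬void_entry) at premise 6 means O(void_entry).
Premise 9 is O(¬notify_kin → ¬void_entry); contrapositively O(void_entry → notify_kin). Since O(void_entry) holds, K gives O(notify_kin).
Premise 4, O(timestamp_appeal → ¬notify_kin), contraposes to O(notify_kin → ¬timestamp_appeal); with O(notify_kin) we get O(¬timestamp_appeal).
Applying K to premise 2 (O(¬timestamp_appeal → ¬declare_conflict)) and O(¬timestamp_appeal) yields O(¬declare_conflict).
From O(¬declare_conflict) and premise 11, O(¬declare_conflict → dim_lights), we obtain O(dim_lights).
Premise 5 is O(dim_lights → countersign_invoice); since O(dim_lights), deontic closure gives O(countersign_invoice).
Premises 1, 3, 7, 8, 10 do not contribute to this derivation.
So O(countersign_invoice) holds, i.e. F(¬countersign_invoice). The claim follows.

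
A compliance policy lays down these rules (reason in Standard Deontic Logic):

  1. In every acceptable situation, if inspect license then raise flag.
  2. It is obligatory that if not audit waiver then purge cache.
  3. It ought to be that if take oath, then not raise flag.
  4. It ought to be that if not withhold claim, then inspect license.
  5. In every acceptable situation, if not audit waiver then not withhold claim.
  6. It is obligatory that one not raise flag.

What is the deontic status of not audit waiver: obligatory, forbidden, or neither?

Premise 6 states O(¬raise_flag) outright.
The contrapositive of premise 1 (O(inspect_license → raise_flag)) is O(¬raise_flag → ¬inspect_license), and O(¬raise_flag) is already established, so O(¬inspect_license).
Premise 4 is O(¬withhold_claim → inspect_license); contrapositively O(¬inspect_license → withhold_claim). Since O(¬inspect_license) holds, K gives O(withhold_claim).
Premise 5 is O(¬audit_waiver → ¬withhold_claim); contrapositively O(withhold_claim → audit_waiver). Since O(withhold_claim) holds, K gives O(audit_waiver).
Premises 2, 3 do not contribute to this derivation.
Thus O(audit_waiver), which is F(¬audit_waiver): ¬audit_waiver is forbidden.

Forbidden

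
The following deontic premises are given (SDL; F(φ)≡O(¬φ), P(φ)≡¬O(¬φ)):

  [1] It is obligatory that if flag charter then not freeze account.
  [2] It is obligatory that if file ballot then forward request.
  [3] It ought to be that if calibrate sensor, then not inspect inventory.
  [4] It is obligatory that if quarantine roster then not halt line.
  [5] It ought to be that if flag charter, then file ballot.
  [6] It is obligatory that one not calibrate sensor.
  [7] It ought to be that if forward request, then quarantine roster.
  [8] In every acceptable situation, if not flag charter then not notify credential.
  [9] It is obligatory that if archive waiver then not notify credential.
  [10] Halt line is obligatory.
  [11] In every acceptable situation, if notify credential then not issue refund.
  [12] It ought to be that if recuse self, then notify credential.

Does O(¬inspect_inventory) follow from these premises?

Premise 3 is O(calibrate_sensor → ¬inspect_inventory), but O(calibrate_sensor) is not derivable from the premises, so it does not yield O(¬inspect_inventory).
No other premise forces O(¬inspect_inventory). An ideal world satisfying every premise can still have ¬inspect_inventory false, so O(¬inspect_inventory) is not derivable.

No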